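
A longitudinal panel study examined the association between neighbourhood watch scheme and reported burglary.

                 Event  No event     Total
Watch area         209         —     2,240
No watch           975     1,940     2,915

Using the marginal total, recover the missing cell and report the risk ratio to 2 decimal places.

0.28

The missing cell is in the exposed row: 2240 − 209 = 2031.
So a = 209, b = 2031, c = 975, d = 1940.
RR = [a/(a+b)] / [c/(c+d)] = (209/2240) / (975/2915) = 0.09330/0.33448 = 0.27895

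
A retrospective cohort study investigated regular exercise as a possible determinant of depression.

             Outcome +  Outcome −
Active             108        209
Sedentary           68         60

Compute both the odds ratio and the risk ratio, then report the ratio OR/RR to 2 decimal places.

Cells: a = 108, b = 209, c = 68, d = 60.
OR = (108·60)/(209·68) = 6480/14212 = 0.45595
Risk in exposed = 108/317 = 0.34069; risk in unexposed = 68/128 = 0.53125; RR = 0.64131
OR/RR = 0.45595 / 0.64131 = 0.71097
The outcome is not rare, so the OR lies further from 1 than the RR.

0.71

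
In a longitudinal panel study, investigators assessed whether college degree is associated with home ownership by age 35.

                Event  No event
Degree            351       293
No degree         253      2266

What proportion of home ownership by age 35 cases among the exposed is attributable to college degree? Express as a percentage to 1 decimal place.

Cells: a = 351, b = 293, c = 253, d = 2266.
Risk in exposed = 351/644 = 0.54503; risk in unexposed = 253/2519 = 0.10044.
RR = 0.54503/0.10044 = 5.42661
AR% = (RR − 1)/RR × 100 = (5.42661 − 1)/5.42661 × 100 = 81.5723%

81.6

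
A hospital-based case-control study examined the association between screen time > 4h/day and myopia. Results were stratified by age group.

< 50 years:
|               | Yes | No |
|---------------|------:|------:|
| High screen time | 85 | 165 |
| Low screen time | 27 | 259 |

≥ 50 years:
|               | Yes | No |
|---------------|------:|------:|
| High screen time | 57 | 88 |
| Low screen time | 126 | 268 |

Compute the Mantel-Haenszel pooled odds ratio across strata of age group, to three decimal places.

2.403

OR_MH = Σ(aᵢdᵢ/nᵢ) / Σ(bᵢcᵢ/nᵢ), where nᵢ is the stratum total.
Stratum 1 (< 50 years): n = 536; a·d/n = 85·259/536 = 41.0728; b·c/n = 165·27/536 = 8.3116
Stratum 2 (≥ 50 years): n = 539; a·d/n = 57·268/539 = 28.3414; b·c/n = 88·126/539 = 20.5714
OR_MH = (41.0728 + 28.3414) / (8.3116 + 20.5714) = 69.4141 / 28.8830 = 2.40329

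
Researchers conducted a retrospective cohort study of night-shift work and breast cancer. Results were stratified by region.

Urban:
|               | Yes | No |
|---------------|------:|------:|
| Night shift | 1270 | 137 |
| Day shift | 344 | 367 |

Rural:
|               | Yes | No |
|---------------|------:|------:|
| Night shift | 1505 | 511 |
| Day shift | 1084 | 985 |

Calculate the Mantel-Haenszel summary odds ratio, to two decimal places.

OR_MH = Σ(aᵢdᵢ/nᵢ) / Σ(bᵢcᵢ/nᵢ), where nᵢ is the stratum total.
Stratum 1 (Urban): n = 2118; a·d/n = 1270·367/2118 = 220.0614; b·c/n = 137·344/2118 = 22.2512
Stratum 2 (Rural): n = 4085; a·d/n = 1505·985/4085 = 362.8947; b·c/n = 511·1084/4085 = 135.5995
OR_MH = (220.0614 + 362.8947) / (22.2512 + 135.5995) = 582.9561 / 157.8507 = 3.69309

3.69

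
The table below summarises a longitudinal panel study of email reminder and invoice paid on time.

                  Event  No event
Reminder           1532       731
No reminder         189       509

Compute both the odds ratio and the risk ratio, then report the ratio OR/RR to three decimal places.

Cells: a = 1532, b = 731, c = 189, d = 509.
OR = (1532·509)/(731·189) = 779788/138159 = 5.64413
Risk in exposed = 1532/2263 = 0.67698; risk in unexposed = 189/698 = 0.27077; RR = 2.50016
OR/RR = 5.64413 / 2.50016 = 2.25751
The outcome is not rare, so the OR lies further from 1 than the RR.

2.258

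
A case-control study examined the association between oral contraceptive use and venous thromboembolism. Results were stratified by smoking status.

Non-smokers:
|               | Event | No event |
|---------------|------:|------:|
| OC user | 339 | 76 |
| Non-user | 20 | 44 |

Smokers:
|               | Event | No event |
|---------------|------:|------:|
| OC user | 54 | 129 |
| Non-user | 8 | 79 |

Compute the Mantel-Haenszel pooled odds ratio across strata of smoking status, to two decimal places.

6.71

OR_MH = Σ(aᵢdᵢ/nᵢ) / Σ(bᵢcᵢ/nᵢ), where nᵢ is the stratum total.
Stratum 1 (Non-smokers): n = 479; a·d/n = 339·44/479 = 31.1399; b·c/n = 76·20/479 = 3.1733
Stratum 2 (Smokers): n = 270; a·d/n = 54·79/270 = 15.8000; b·c/n = 129·8/270 = 3.8222
OR_MH = (31.1399 + 15.8000) / (3.1733 + 3.8222) = 46.9399 / 6.9955 = 6.71001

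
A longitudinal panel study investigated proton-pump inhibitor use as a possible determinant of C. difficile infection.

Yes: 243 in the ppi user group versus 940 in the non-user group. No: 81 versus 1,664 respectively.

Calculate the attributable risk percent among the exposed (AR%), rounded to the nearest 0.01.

51.87

From the description: a = 243, b = 81, c = 940, d = 1664.
Risk in exposed = 243/324 = 0.75000; risk in unexposed = 940/2604 = 0.36098.
RR = 0.75000/0.36098 = 2.07766
AR% = (RR − 1)/RR × 100 = (2.07766 − 1)/2.07766 × 100 = 51.8689%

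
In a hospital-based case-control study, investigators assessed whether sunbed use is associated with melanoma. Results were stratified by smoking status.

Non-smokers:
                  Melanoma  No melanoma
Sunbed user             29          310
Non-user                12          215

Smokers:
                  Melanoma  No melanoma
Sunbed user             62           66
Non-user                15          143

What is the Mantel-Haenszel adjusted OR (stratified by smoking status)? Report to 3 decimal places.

OR_MH = Σ(aᵢdᵢ/nᵢ) / Σ(bᵢcᵢ/nᵢ), where nᵢ is the stratum total.
Stratum 1 (Non-smokers): n = 566; a·d/n = 29·215/566 = 11.0159; b·c/n = 310·12/566 = 6.5724
Stratum 2 (Smokers): n = 286; a·d/n = 62·143/286 = 31.0000; b·c/n = 66·15/286 = 3.4615
OR_MH = (11.0159 + 31.0000) / (6.5724 + 3.4615) = 42.0159 / 10.0340 = 4.18736

4.187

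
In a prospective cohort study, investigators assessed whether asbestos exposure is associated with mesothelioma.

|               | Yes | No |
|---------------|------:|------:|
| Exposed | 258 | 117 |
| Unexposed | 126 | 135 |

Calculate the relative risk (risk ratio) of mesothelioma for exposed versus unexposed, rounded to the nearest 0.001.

1.425

Cells: a = 258, b = 117, c = 126, d = 135.
Risk in exposed = 258/375 = 0.68800; risk in unexposed = 126/261 = 0.48276.
RR = 0.68800 / 0.48276 = 1.42514
The risk among the exposed is 1.43 times that among the unexposed.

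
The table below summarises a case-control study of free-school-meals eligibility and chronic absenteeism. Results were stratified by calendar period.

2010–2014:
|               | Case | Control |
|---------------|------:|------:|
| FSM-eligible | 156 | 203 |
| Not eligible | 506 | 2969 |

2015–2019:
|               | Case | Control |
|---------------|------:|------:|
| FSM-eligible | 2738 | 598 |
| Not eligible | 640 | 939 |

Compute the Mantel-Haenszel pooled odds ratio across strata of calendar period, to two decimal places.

OR_MH = Σ(aᵢdᵢ/nᵢ) / Σ(bᵢcᵢ/nᵢ), where nᵢ is the stratum total.
Stratum 1 (2010–2014): n = 3834; a·d/n = 156·2969/3834 = 120.8044; b·c/n = 203·506/3834 = 26.7913
Stratum 2 (2015–2019): n = 4915; a·d/n = 2738·939/4915 = 523.0889; b·c/n = 598·640/4915 = 77.8678
OR_MH = (120.8044 + 523.0889) / (26.7913 + 77.8678) = 643.8933 / 104.6591 = 6.15229

6.15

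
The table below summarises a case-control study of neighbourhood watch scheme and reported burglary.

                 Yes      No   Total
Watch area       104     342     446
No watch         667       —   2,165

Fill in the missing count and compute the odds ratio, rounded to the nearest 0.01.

0.68

The missing cell is in the unexposed row: 2165 − 667 = 1498.
So a = 104, b = 342, c = 667, d = 1498.
OR = (a·d)/(b·c) = (104 × 1498) / (342 × 667) = 155792 / 228114 = 0.68296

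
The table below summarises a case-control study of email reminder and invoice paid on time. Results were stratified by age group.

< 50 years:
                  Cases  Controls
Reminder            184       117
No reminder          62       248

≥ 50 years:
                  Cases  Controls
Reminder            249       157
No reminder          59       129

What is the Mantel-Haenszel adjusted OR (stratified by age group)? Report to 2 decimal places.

4.69

OR_MH = Σ(aᵢdᵢ/nᵢ) / Σ(bᵢcᵢ/nᵢ), where nᵢ is the stratum total.
Stratum 1 (< 50 years): n = 611; a·d/n = 184·248/611 = 74.6841; b·c/n = 117·62/611 = 11.8723
Stratum 2 (≥ 50 years): n = 594; a·d/n = 249·129/594 = 54.0758; b·c/n = 157·59/594 = 15.5943
OR_MH = (74.6841 + 54.0758) / (11.8723 + 15.5943) = 128.7599 / 27.4666 = 4.68787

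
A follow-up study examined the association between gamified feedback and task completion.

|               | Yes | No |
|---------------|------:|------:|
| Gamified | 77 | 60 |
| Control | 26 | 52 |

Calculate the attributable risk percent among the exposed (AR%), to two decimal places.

Cells: a = 77, b = 60, c = 26, d = 52.
Risk in exposed = 77/137 = 0.56204; risk in unexposed = 26/78 = 0.33333.
RR = 0.56204/0.33333 = 1.68613
AR% = (RR − 1)/RR × 100 = (1.68613 − 1)/1.68613 × 100 = 40.6926%

40.69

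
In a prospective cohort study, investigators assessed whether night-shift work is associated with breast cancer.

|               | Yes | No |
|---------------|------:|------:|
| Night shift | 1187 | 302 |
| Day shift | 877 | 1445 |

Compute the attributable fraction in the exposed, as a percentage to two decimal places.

52.62

Cells: a = 1187, b = 302, c = 877, d = 1445.
Risk in exposed = 1187/1489 = 0.79718; risk in unexposed = 877/2322 = 0.37769.
RR = 0.79718/0.37769 = 2.11066
AR% = (RR − 1)/RR × 100 = (2.11066 − 1)/2.11066 × 100 = 52.6215%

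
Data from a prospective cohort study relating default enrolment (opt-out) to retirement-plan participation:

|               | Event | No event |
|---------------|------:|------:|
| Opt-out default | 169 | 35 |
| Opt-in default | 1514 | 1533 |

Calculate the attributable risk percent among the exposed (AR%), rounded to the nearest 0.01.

Cells: a = 169, b = 35, c = 1514, d = 1533.
Risk in exposed = 169/204 = 0.82843; risk in unexposed = 1514/3047 = 0.49688.
RR = 0.82843/0.49688 = 1.66726
AR% = (RR − 1)/RR × 100 = (1.66726 − 1)/1.66726 × 100 = 40.0213%

40.02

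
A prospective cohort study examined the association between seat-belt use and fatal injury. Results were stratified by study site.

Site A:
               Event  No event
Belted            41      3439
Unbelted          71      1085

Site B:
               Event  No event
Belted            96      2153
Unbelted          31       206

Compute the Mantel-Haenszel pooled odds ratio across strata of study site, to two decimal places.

0.22

OR_MH = Σ(aᵢdᵢ/nᵢ) / Σ(bᵢcᵢ/nᵢ), where nᵢ is the stratum total.
Stratum 1 (Site A): n = 4636; a·d/n = 41·1085/4636 = 9.5956; b·c/n = 3439·71/4636 = 52.6680
Stratum 2 (Site B): n = 2486; a·d/n = 96·206/2486 = 7.9549; b·c/n = 2153·31/2486 = 26.8475
OR_MH = (9.5956 + 7.9549) / (52.6680 + 26.8475) = 17.5505 / 79.5156 = 0.22072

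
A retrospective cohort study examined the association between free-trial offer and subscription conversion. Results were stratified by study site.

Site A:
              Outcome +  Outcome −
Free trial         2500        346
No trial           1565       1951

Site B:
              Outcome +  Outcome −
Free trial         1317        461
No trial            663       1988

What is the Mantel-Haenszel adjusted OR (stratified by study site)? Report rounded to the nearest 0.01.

OR_MH = Σ(aᵢdᵢ/nᵢ) / Σ(bᵢcᵢ/nᵢ), where nᵢ is the stratum total.
Stratum 1 (Site A): n = 6362; a·d/n = 2500·1951/6362 = 766.6614; b·c/n = 346·1565/6362 = 85.1132
Stratum 2 (Site B): n = 4429; a·d/n = 1317·1988/4429 = 591.1483; b·c/n = 461·663/4429 = 69.0095
OR_MH = (766.6614 + 591.1483) / (85.1132 + 69.0095) = 1357.8098 / 154.1227 = 8.80993

8.81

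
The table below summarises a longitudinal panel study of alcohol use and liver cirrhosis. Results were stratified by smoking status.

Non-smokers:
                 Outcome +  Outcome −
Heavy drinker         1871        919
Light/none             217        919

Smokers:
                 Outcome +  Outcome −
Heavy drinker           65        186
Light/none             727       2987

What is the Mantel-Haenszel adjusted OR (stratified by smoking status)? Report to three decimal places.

5.735

OR_MH = Σ(aᵢdᵢ/nᵢ) / Σ(bᵢcᵢ/nᵢ), where nᵢ is the stratum total.
Stratum 1 (Non-smokers): n = 3926; a·d/n = 1871·919/3926 = 437.9646; b·c/n = 919·217/3926 = 50.7955
Stratum 2 (Smokers): n = 3965; a·d/n = 65·2987/3965 = 48.9672; b·c/n = 186·727/3965 = 34.1039
OR_MH = (437.9646 + 48.9672) / (50.7955 + 34.1039) = 486.9318 / 84.8994 = 5.73540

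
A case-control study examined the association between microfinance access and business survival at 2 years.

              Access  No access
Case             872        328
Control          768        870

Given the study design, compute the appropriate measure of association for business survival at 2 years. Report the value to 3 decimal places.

3.012

Reading the table with exposure as columns: a = 872 (Access, case), b = 768 (Access, non-case), c = 328 (No access, case), d = 870.
This is a case-control study: participants were sampled on outcome status, so risks in the source population cannot be estimated directly — relative risk is not valid here. The odds ratio is the appropriate measure.
OR = (a·d)/(b·c) = (872 × 870) / (768 × 328) = 758640 / 251904 = 3.01162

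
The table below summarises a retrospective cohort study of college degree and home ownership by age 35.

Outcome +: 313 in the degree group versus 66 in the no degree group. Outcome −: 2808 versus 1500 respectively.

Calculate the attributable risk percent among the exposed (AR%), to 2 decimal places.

57.98

From the description: a = 313, b = 2808, c = 66, d = 1500.
Risk in exposed = 313/3121 = 0.10029; risk in unexposed = 66/1566 = 0.04215.
RR = 0.10029/0.04215 = 2.37957
AR% = (RR − 1)/RR × 100 = (2.37957 − 1)/2.37957 × 100 = 57.9756%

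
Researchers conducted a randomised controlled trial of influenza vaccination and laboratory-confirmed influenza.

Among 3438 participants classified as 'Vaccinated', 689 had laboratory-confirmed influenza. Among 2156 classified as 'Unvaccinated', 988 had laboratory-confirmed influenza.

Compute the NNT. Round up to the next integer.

Risk in treated group = 689/3438 = 0.20041; risk in control = 988/2156 = 0.45826.
Absolute risk reduction = 0.45826 − 0.20041 = 0.25785
NNT = 1 / ARR = 1 / 0.25785 = 3.878 → round up → 4

4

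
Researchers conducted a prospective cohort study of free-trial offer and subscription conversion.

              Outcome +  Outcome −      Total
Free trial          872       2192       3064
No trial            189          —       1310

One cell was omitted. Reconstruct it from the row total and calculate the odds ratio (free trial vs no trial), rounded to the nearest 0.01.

2.36

The missing cell is in the unexposed row: 1310 − 189 = 1121.
So a = 872, b = 2192, c = 189, d = 1121.
OR = (a·d)/(b·c) = (872 × 1121) / (2192 × 189) = 977512 / 414288 = 2.35950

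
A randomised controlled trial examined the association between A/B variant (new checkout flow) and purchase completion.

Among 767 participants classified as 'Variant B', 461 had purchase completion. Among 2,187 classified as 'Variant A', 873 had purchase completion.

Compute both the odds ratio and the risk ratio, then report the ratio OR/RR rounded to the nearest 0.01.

From the description: a = 461, b = 306, c = 873, d = 1314.
OR = (461·1314)/(306·873) = 605754/267138 = 2.26757
Risk in exposed = 461/767 = 0.60104; risk in unexposed = 873/2187 = 0.39918; RR = 1.50571
OR/RR = 2.26757 / 1.50571 = 1.50598
The outcome is not rare, so the OR lies further from 1 than the RR.

1.51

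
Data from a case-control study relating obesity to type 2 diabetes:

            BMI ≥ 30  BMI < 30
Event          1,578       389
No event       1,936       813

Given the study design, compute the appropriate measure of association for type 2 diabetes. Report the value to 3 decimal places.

1.704

Reading the table with exposure as columns: a = 1578 (BMI ≥ 30, case), b = 1936 (BMI ≥ 30, non-case), c = 389 (BMI < 30, case), d = 813.
This is a case-control study: participants were sampled on outcome status, so risks in the source population cannot be estimated directly — relative risk is not valid here. The odds ratio is the appropriate measure.
OR = (a·d)/(b·c) = (1578 × 813) / (1936 × 389) = 1282914 / 753104 = 1.70350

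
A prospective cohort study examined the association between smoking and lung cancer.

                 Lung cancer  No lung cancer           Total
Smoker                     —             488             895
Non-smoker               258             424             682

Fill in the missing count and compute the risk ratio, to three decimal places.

The missing cell is in the exposed row: 895 − 488 = 407.
So a = 407, b = 488, c = 258, d = 424.
RR = [a/(a+b)] / [c/(c+d)] = (407/895) / (258/682) = 0.45475/0.37830 = 1.20209

1.202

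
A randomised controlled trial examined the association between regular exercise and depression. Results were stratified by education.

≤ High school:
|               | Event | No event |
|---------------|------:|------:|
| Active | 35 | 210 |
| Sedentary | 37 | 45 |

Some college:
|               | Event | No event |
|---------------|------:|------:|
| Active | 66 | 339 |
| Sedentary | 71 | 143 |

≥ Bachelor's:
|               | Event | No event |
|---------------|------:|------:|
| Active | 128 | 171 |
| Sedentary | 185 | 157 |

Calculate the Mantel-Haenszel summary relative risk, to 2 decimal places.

0.62

RR_MH = Σ(aᵢ·n₀ᵢ/nᵢ) / Σ(cᵢ·n₁ᵢ/nᵢ), with n₁ᵢ = aᵢ+bᵢ (exposed), n₀ᵢ = cᵢ+dᵢ (unexposed), nᵢ = n₁ᵢ+n₀ᵢ.
Stratum 1 (≤ High school): n₁ = 245, n₀ = 82, n = 327; a·n₀/n = 35·82/327 = 8.7768; c·n₁/n = 37·245/327 = 27.7217
Stratum 2 (Some college): n₁ = 405, n₀ = 214, n = 619; a·n₀/n = 66·214/619 = 22.8174; c·n₁/n = 71·405/619 = 46.4540
Stratum 3 (≥ Bachelor's): n₁ = 299, n₀ = 342, n = 641; a·n₀/n = 128·342/641 = 68.2933; c·n₁/n = 185·299/641 = 86.2949
RR_MH = (8.7768 + 22.8174 + 68.2933) / (27.7217 + 46.4540 + 86.2949) = 99.8875 / 160.4705 = 0.62247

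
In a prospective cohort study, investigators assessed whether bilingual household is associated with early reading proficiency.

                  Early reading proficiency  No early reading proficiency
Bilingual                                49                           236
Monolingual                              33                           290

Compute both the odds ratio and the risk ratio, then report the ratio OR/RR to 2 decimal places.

Cells: a = 49, b = 236, c = 33, d = 290.
OR = (49·290)/(236·33) = 14210/7788 = 1.82460
Risk in exposed = 49/285 = 0.17193; risk in unexposed = 33/323 = 0.10217; RR = 1.68283
OR/RR = 1.82460 / 1.68283 = 1.08425
The outcome is not rare, so the OR lies further from 1 than the RR.

1.08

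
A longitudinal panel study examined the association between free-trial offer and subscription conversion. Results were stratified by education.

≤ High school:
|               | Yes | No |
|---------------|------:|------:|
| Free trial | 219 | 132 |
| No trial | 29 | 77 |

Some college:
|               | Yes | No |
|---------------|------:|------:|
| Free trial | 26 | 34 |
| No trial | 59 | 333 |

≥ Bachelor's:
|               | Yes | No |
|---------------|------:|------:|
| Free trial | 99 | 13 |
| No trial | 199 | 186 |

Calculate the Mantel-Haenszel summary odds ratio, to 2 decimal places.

5.17

OR_MH = Σ(aᵢdᵢ/nᵢ) / Σ(bᵢcᵢ/nᵢ), where nᵢ is the stratum total.
Stratum 1 (≤ High school): n = 457; a·d/n = 219·77/457 = 36.8993; b·c/n = 132·29/457 = 8.3764
Stratum 2 (Some college): n = 452; a·d/n = 26·333/452 = 19.1549; b·c/n = 34·59/452 = 4.4381
Stratum 3 (≥ Bachelor's): n = 497; a·d/n = 99·186/497 = 37.0503; b·c/n = 13·199/497 = 5.2052
OR_MH = (36.8993 + 19.1549 + 37.0503) / (8.3764 + 4.4381 + 5.2052) = 93.1045 / 18.0197 = 5.16683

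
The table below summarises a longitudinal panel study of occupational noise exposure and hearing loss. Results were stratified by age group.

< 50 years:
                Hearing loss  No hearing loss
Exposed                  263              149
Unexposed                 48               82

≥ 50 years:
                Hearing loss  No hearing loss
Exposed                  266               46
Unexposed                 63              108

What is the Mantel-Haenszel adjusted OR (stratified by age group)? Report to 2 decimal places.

5.17

OR_MH = Σ(aᵢdᵢ/nᵢ) / Σ(bᵢcᵢ/nᵢ), where nᵢ is the stratum total.
Stratum 1 (< 50 years): n = 542; a·d/n = 263·82/542 = 39.7897; b·c/n = 149·48/542 = 13.1956
Stratum 2 (≥ 50 years): n = 483; a·d/n = 266·108/483 = 59.4783; b·c/n = 46·63/483 = 6.0000
OR_MH = (39.7897 + 59.4783) / (13.1956 + 6.0000) = 99.2679 / 19.1956 = 5.17140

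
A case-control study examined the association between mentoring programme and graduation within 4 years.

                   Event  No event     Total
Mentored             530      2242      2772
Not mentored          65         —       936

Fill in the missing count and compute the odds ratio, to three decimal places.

3.168

The missing cell is in the unexposed row: 936 − 65 = 871.
So a = 530, b = 2242, c = 65, d = 871.
OR = (a·d)/(b·c) = (530 × 871) / (2242 × 65) = 461630 / 145730 = 3.16771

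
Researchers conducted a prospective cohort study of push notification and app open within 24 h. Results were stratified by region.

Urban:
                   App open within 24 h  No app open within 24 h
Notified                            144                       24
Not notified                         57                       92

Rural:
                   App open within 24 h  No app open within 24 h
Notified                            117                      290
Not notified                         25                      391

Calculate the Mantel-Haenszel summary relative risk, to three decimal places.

RR_MH = Σ(aᵢ·n₀ᵢ/nᵢ) / Σ(cᵢ·n₁ᵢ/nᵢ), with n₁ᵢ = aᵢ+bᵢ (exposed), n₀ᵢ = cᵢ+dᵢ (unexposed), nᵢ = n₁ᵢ+n₀ᵢ.
Stratum 1 (Urban): n₁ = 168, n₀ = 149, n = 317; a·n₀/n = 144·149/317 = 67.6845; c·n₁/n = 57·168/317 = 30.2082
Stratum 2 (Rural): n₁ = 407, n₀ = 416, n = 823; a·n₀/n = 117·416/823 = 59.1397; c·n₁/n = 25·407/823 = 12.3633
RR_MH = (67.6845 + 59.1397) / (30.2082 + 12.3633) = 126.8243 / 42.5715 = 2.97909

2.979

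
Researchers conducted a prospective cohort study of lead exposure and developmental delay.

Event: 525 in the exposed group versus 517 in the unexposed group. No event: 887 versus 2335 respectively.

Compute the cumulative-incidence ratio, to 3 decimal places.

From the description: a = 525, b = 887, c = 517, d = 2335.
Risk in exposed = 525/1412 = 0.37181; risk in unexposed = 517/2852 = 0.18128.
RR = 0.37181 / 0.18128 = 2.05108
The risk among the exposed is 2.05 times that among the unexposed.

2.051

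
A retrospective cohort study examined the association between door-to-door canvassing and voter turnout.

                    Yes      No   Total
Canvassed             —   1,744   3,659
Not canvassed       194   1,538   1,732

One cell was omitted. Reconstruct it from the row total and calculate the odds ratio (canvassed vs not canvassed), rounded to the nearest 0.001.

8.705

The missing cell is in the exposed row: 3659 − 1744 = 1915.
So a = 1915, b = 1744, c = 194, d = 1538.
OR = (a·d)/(b·c) = (1915 × 1538) / (1744 × 194) = 2945270 / 338336 = 8.70516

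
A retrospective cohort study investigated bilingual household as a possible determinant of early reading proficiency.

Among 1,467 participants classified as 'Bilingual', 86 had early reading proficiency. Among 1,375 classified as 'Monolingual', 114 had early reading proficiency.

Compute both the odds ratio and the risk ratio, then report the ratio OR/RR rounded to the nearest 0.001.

From the description: a = 86, b = 1381, c = 114, d = 1261.
OR = (86·1261)/(1381·114) = 108446/157434 = 0.68883
Risk in exposed = 86/1467 = 0.05862; risk in unexposed = 114/1375 = 0.08291; RR = 0.70708
OR/RR = 0.68883 / 0.70708 = 0.97420
The outcome is rare in both groups, so OR ≈ RR (ratio near 1).

0.974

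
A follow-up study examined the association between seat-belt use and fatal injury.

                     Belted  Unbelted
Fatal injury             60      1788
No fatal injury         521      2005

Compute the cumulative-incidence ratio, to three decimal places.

0.219

Reading the table with exposure as columns: a = 60 (Belted, case), b = 521 (Belted, non-case), c = 1788 (Unbelted, case), d = 2005.
Risk in exposed = 60/581 = 0.10327; risk in unexposed = 1788/3793 = 0.47139.
RR = 0.10327 / 0.47139 = 0.21907
The risk is 78% lower among the exposed than among the unexposed.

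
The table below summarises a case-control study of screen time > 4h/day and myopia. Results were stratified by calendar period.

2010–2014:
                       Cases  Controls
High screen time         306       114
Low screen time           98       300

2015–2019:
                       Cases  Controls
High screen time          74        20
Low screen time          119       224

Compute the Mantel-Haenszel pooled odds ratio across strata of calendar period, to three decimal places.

7.860

OR_MH = Σ(aᵢdᵢ/nᵢ) / Σ(bᵢcᵢ/nᵢ), where nᵢ is the stratum total.
Stratum 1 (2010–2014): n = 818; a·d/n = 306·300/818 = 112.2249; b·c/n = 114·98/818 = 13.6577
Stratum 2 (2015–2019): n = 437; a·d/n = 74·224/437 = 37.9314; b·c/n = 20·119/437 = 5.4462
OR_MH = (112.2249 + 37.9314) / (13.6577 + 5.4462) = 150.1563 / 19.1039 = 7.85997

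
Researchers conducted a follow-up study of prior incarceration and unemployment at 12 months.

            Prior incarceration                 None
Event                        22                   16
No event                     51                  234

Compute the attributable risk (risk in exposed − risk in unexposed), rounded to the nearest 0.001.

Reading the table with exposure as columns: a = 22 (Prior incarceration, case), b = 51 (Prior incarceration, non-case), c = 16 (None, case), d = 234.
Risk in exposed = 22/73 = 0.301370; risk in unexposed = 16/250 = 0.064000.
Risk difference = 0.301370 − 0.064000 = 0.237370

0.237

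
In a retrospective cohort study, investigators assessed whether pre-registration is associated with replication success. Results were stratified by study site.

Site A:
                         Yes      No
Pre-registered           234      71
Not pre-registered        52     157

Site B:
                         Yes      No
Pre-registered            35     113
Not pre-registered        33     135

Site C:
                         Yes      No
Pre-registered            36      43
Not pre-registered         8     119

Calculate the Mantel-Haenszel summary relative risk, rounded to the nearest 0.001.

2.753

RR_MH = Σ(aᵢ·n₀ᵢ/nᵢ) / Σ(cᵢ·n₁ᵢ/nᵢ), with n₁ᵢ = aᵢ+bᵢ (exposed), n₀ᵢ = cᵢ+dᵢ (unexposed), nᵢ = n₁ᵢ+n₀ᵢ.
Stratum 1 (Site A): n₁ = 305, n₀ = 209, n = 514; a·n₀/n = 234·209/514 = 95.1479; c·n₁/n = 52·305/514 = 30.8560
Stratum 2 (Site B): n₁ = 148, n₀ = 168, n = 316; a·n₀/n = 35·168/316 = 18.6076; c·n₁/n = 33·148/316 = 15.4557
Stratum 3 (Site C): n₁ = 79, n₀ = 127, n = 206; a·n₀/n = 36·127/206 = 22.1942; c·n₁/n = 8·79/206 = 3.0680
RR_MH = (95.1479 + 18.6076 + 22.1942) / (30.8560 + 15.4557 + 3.0680) = 135.9496 / 49.3797 = 2.75315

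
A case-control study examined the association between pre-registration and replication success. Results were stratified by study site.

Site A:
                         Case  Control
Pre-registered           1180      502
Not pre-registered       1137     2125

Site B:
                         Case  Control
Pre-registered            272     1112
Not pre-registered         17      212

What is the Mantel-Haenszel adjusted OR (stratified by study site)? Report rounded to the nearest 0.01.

OR_MH = Σ(aᵢdᵢ/nᵢ) / Σ(bᵢcᵢ/nᵢ), where nᵢ is the stratum total.
Stratum 1 (Site A): n = 4944; a·d/n = 1180·2125/4944 = 507.1804; b·c/n = 502·1137/4944 = 115.4478
Stratum 2 (Site B): n = 1613; a·d/n = 272·212/1613 = 35.7495; b·c/n = 1112·17/1613 = 11.7198
OR_MH = (507.1804 + 35.7495) / (115.4478 + 11.7198) = 542.9300 / 127.1676 = 4.26941

4.27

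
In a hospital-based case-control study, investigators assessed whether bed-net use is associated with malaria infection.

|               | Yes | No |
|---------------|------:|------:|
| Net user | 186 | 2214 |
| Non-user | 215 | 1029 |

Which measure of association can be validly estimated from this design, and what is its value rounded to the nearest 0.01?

Cells: a = 186, b = 2214, c = 215, d = 1029.
This is a hospital-based case-control study: participants were sampled on outcome status, so risks in the source population cannot be estimated directly — relative risk is not valid here. The odds ratio is the appropriate measure.
OR = (a·d)/(b·c) = (186 × 1029) / (2214 × 215) = 191394 / 476010 = 0.40208

0.40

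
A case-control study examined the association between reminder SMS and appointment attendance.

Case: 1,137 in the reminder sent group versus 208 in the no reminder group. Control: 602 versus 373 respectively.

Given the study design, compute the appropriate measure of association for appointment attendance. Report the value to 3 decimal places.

3.387

From the description: a = 1137, b = 602, c = 208, d = 373.
This is a case-control study: participants were sampled on outcome status, so risks in the source population cannot be estimated directly — relative risk is not valid here. The odds ratio is the appropriate measure.
OR = (a·d)/(b·c) = (1137 × 373) / (602 × 208) = 424101 / 125216 = 3.38696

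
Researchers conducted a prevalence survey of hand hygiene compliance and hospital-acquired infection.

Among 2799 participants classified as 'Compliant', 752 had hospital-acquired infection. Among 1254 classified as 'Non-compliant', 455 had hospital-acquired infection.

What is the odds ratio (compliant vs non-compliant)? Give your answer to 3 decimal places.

0.645

From the description: a = 752, b = 2047, c = 455, d = 799.
OR = (a·d)/(b·c) = (752 × 799) / (2047 × 455) = 600848 / 931385 = 0.64511
Exposure is associated with lower odds of hospital-acquired infection (OR = 0.65 < 1).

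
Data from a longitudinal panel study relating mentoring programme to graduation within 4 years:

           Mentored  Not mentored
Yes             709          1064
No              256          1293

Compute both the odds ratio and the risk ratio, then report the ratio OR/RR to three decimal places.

2.068

Reading the table with exposure as columns: a = 709 (Mentored, case), b = 256 (Mentored, non-case), c = 1064 (Not mentored, case), d = 1293.
OR = (709·1293)/(256·1064) = 916737/272384 = 3.36561
Risk in exposed = 709/965 = 0.73472; risk in unexposed = 1064/2357 = 0.45142; RR = 1.62756
OR/RR = 3.36561 / 1.62756 = 2.06788
The outcome is not rare, so the OR lies further from 1 than the RR.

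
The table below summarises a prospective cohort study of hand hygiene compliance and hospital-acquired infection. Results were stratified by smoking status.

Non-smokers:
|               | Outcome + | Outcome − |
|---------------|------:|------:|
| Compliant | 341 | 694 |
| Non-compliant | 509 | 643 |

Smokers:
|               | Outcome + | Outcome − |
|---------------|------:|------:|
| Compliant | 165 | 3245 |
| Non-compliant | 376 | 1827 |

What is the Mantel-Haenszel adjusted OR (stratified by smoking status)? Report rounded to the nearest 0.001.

0.406

OR_MH = Σ(aᵢdᵢ/nᵢ) / Σ(bᵢcᵢ/nᵢ), where nᵢ is the stratum total.
Stratum 1 (Non-smokers): n = 2187; a·d/n = 341·643/2187 = 100.2574; b·c/n = 694·509/2187 = 161.5208
Stratum 2 (Smokers): n = 5613; a·d/n = 165·1827/5613 = 53.7066; b·c/n = 3245·376/5613 = 217.3740
OR_MH = (100.2574 + 53.7066) / (161.5208 + 217.3740) = 153.9640 / 378.8948 = 0.40635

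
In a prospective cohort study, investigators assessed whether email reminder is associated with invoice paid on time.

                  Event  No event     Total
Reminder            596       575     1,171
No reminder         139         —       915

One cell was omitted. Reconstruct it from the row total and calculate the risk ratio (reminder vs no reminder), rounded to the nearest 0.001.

3.350

The missing cell is in the unexposed row: 915 − 139 = 776.
So a = 596, b = 575, c = 139, d = 776.
RR = [a/(a+b)] / [c/(c+d)] = (596/1171) / (139/915) = 0.50897/0.15191 = 3.35039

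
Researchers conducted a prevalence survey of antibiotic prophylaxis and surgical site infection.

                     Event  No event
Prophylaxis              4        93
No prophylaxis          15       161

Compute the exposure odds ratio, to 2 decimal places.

0.46

Cells: a = 4, b = 93, c = 15, d = 161.
OR = (a·d)/(b·c) = (4 × 161) / (93 × 15) = 644 / 1395 = 0.46165
Exposure is associated with lower odds of surgical site infection (OR = 0.46 < 1).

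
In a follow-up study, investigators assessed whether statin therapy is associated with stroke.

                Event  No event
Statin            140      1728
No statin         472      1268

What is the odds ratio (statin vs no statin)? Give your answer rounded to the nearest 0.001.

Cells: a = 140, b = 1728, c = 472, d = 1268.
OR = (a·d)/(b·c) = (140 × 1268) / (1728 × 472) = 177520 / 815616 = 0.21765
Exposure is associated with lower odds of stroke (OR = 0.22 < 1).

0.218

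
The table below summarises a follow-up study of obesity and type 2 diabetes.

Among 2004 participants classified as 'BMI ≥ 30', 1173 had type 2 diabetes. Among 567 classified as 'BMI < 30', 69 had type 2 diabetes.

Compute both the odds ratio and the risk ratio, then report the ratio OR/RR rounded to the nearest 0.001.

From the description: a = 1173, b = 831, c = 69, d = 498.
OR = (1173·498)/(831·69) = 584154/57339 = 10.18773
Risk in exposed = 1173/2004 = 0.58533; risk in unexposed = 69/567 = 0.12169; RR = 4.80988
OR/RR = 10.18773 / 4.80988 = 2.11808
The outcome is not rare, so the OR lies further from 1 than the RR.

2.118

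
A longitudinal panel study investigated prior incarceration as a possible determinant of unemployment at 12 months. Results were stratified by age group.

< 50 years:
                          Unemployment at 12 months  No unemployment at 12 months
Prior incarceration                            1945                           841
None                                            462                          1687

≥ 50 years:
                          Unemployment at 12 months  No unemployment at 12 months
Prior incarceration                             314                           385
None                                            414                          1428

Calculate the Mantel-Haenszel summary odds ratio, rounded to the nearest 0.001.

5.948

OR_MH = Σ(aᵢdᵢ/nᵢ) / Σ(bᵢcᵢ/nᵢ), where nᵢ is the stratum total.
Stratum 1 (< 50 years): n = 4935; a·d/n = 1945·1687/4935 = 664.8865; b·c/n = 841·462/4935 = 78.7319
Stratum 2 (≥ 50 years): n = 2541; a·d/n = 314·1428/2541 = 176.4628; b·c/n = 385·414/2541 = 62.7273
OR_MH = (664.8865 + 176.4628) / (78.7319 + 62.7273) = 841.3493 / 141.4592 = 5.94765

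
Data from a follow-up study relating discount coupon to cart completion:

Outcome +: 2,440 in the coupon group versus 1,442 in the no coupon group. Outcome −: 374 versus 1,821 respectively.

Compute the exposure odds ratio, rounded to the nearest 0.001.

From the description: a = 2440, b = 374, c = 1442, d = 1821.
OR = (a·d)/(b·c) = (2440 × 1821) / (374 × 1442) = 4443240 / 539308 = 8.23878
The odds of cart completion are about 8.24 times as high in the coupon group.

8.239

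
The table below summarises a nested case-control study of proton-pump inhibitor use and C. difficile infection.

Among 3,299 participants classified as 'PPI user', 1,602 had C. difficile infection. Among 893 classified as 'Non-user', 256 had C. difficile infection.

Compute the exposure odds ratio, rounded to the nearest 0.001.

2.349

From the description: a = 1602, b = 1697, c = 256, d = 637.
OR = (a·d)/(b·c) = (1602 × 637) / (1697 × 256) = 1020474 / 434432 = 2.34898
The odds of C. difficile infection are about 2.35 times as high in the ppi user group.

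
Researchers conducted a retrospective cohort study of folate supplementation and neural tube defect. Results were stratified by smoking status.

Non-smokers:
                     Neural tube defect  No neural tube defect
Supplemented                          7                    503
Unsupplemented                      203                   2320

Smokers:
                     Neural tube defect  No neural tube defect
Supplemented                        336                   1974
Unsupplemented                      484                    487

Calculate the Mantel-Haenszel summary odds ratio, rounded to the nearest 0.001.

0.170

OR_MH = Σ(aᵢdᵢ/nᵢ) / Σ(bᵢcᵢ/nᵢ), where nᵢ is the stratum total.
Stratum 1 (Non-smokers): n = 3033; a·d/n = 7·2320/3033 = 5.3544; b·c/n = 503·203/3033 = 33.6660
Stratum 2 (Smokers): n = 3281; a·d/n = 336·487/3281 = 49.8726; b·c/n = 1974·484/3281 = 291.1966
OR_MH = (5.3544 + 49.8726) / (33.6660 + 291.1966) = 55.2270 / 324.8626 = 0.17000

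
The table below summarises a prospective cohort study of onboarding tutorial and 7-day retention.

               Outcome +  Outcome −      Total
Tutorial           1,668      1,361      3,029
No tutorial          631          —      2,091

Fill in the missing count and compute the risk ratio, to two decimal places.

1.82

The missing cell is in the unexposed row: 2091 − 631 = 1460.
So a = 1668, b = 1361, c = 631, d = 1460.
RR = [a/(a+b)] / [c/(c+d)] = (1668/3029) / (631/2091) = 0.55068/0.30177 = 1.82483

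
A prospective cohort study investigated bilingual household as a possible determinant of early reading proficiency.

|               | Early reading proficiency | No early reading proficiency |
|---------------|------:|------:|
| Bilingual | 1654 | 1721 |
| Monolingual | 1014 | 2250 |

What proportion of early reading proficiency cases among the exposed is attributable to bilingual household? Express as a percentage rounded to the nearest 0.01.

36.61

Cells: a = 1654, b = 1721, c = 1014, d = 2250.
Risk in exposed = 1654/3375 = 0.49007; risk in unexposed = 1014/3264 = 0.31066.
RR = 0.49007/0.31066 = 1.57752
AR% = (RR − 1)/RR × 100 = (1.57752 − 1)/1.57752 × 100 = 36.6092%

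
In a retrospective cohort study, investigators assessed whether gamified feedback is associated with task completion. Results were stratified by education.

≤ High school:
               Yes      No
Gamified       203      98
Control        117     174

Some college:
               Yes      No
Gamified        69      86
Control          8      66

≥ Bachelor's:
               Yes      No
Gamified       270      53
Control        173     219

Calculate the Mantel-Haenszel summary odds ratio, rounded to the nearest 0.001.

4.610

OR_MH = Σ(aᵢdᵢ/nᵢ) / Σ(bᵢcᵢ/nᵢ), where nᵢ is the stratum total.
Stratum 1 (≤ High school): n = 592; a·d/n = 203·174/592 = 59.6655; b·c/n = 98·117/592 = 19.3682
Stratum 2 (Some college): n = 229; a·d/n = 69·66/229 = 19.8865; b·c/n = 86·8/229 = 3.0044
Stratum 3 (≥ Bachelor's): n = 715; a·d/n = 270·219/715 = 82.6993; b·c/n = 53·173/715 = 12.8238
OR_MH = (59.6655 + 19.8865 + 82.6993) / (19.3682 + 3.0044 + 12.8238) = 162.2513 / 35.1964 = 4.60989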